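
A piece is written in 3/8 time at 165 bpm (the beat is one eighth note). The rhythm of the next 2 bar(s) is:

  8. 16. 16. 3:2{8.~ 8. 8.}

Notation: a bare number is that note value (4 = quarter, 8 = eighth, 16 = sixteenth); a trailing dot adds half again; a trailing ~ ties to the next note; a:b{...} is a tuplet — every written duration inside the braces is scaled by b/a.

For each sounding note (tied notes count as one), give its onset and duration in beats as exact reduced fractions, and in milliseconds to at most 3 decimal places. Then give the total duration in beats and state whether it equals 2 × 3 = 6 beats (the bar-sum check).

1) 0.0ms=0b +545.455ms=3/2b
2) 545.455ms=3/2b +272.727ms=3/4b
3) 818.182ms=9/4b +272.727ms=3/4b
4) 1090.909ms=3b +727.273ms=2b
5) 1818.182ms=5b +363.636ms=1b
Σ=6b of 6 (165bpm 3/8) — PASS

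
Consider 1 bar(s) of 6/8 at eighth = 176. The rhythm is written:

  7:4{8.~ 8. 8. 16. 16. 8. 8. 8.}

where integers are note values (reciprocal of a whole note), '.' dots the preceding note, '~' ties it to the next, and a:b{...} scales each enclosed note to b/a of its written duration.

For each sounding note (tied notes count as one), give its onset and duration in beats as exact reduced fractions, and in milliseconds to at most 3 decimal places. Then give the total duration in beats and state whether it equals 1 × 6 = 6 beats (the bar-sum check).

1) 0.0ms=0b +584.416ms=12/7b
2) 584.416ms=12/7b +292.208ms=6/7b
3) 876.623ms=18/7b +146.104ms=3/7b
4) 1022.727ms=3b +146.104ms=3/7b
5) 1168.831ms=24/7b +292.208ms=6/7b
6) 1461.039ms=30/7b +292.208ms=6/7b
7) 1753.247ms=36/7b +292.208ms=6/7b
Σ=6b of 6 (176bpm 6/8) — PASS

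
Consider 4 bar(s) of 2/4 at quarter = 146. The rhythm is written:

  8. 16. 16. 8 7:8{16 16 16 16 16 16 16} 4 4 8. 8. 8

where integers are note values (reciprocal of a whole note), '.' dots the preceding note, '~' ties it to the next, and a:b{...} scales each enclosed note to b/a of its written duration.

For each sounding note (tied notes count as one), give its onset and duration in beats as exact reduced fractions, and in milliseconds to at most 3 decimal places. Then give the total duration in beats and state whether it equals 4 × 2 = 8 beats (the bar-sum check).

1) 0.0ms=0b +308.219ms=3/4b
2) 308.219ms=3/4b +154.11ms=3/8b
3) 462.329ms=9/8b +154.11ms=3/8b
4) 616.438ms=3/2b +205.479ms=1/2b
5) 821.918ms=2b +117.417ms=2/7b
6) 939.335ms=16/7b +117.417ms=2/7b
7) 1056.751ms=18/7b +117.417ms=2/7b
8) 1174.168ms=20/7b +117.417ms=2/7b
9) 1291.585ms=22/7b +117.417ms=2/7b
10) 1409.002ms=24/7b +117.417ms=2/7b
11) 1526.419ms=26/7b +117.417ms=2/7b
12) 1643.836ms=4b +410.959ms=1b
13) 2054.795ms=5b +410.959ms=1b
14) 2465.753ms=6b +308.219ms=3/4b
15) 2773.973ms=27/4b +308.219ms=3/4b
16) 3082.192ms=15/2b +205.479ms=1/2b
Σ=8b of 8 (146bpm 2/4) — PASS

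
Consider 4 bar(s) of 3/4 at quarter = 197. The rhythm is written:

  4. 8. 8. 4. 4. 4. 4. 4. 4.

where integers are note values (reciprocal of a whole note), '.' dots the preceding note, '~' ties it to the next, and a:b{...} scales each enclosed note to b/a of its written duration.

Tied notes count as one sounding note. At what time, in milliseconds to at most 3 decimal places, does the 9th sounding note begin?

note 9 onset = 21/2b = 3197.97ms

1. 0.0ms @ 0 + 456.853ms (3/2)
2. 456.853ms @ 3/2 + 228.426ms (3/4)
3. 685.279ms @ 9/4 + 228.426ms (3/4)
4. 913.706ms @ 3 + 456.853ms (3/2)
5. 1370.558ms @ 9/2 + 456.853ms (3/2)
6. 1827.411ms @ 6 + 456.853ms (3/2)
7. 2284.264ms @ 15/2 + 456.853ms (3/2)
8. 2741.117ms @ 9 + 456.853ms (3/2)
9. 3197.97ms @ 21/2 + 456.853ms (3/2)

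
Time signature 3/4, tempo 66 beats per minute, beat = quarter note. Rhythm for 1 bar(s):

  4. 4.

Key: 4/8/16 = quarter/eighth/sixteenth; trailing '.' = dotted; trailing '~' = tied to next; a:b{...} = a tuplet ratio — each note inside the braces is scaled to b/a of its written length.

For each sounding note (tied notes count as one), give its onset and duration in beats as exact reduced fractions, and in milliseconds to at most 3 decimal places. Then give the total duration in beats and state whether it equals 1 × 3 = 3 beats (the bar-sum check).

1) 0.0ms=0b +1363.636ms=3/2b
2) 1363.636ms=3/2b +1363.636ms=3/2b
Σ=3b of 3 (66bpm 3/4) — PASS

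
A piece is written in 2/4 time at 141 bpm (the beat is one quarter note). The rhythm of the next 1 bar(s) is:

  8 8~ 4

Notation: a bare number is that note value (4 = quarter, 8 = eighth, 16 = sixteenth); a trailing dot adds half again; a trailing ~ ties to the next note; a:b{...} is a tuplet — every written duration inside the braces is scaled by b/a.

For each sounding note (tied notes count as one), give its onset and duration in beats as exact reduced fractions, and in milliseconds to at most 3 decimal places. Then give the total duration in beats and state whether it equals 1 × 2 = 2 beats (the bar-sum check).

1) 0.0ms=0b +212.766ms=1/2b
2) 212.766ms=1/2b +638.298ms=3/2b
Σ=2b of 2 (141bpm 2/4) — PASS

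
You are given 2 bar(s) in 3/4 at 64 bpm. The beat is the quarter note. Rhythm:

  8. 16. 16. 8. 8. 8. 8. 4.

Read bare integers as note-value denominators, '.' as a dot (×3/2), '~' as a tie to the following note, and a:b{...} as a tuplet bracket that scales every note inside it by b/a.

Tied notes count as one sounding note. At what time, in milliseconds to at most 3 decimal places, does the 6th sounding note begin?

1. 0.0ms @ 0 + 703.125ms (3/4)
2. 703.125ms @ 3/4 + 351.562ms (3/8)
3. 1054.688ms @ 9/8 + 351.562ms (3/8)
4. 1406.25ms @ 3/2 + 703.125ms (3/4)
5. 2109.375ms @ 9/4 + 703.125ms (3/4)
6. 2812.5ms @ 3 + 703.125ms (3/4)
7. 3515.625ms @ 15/4 + 703.125ms (3/4)
8. 4218.75ms @ 9/2 + 1406.25ms (3/2)

note 6 onset = 3b = 2812.5ms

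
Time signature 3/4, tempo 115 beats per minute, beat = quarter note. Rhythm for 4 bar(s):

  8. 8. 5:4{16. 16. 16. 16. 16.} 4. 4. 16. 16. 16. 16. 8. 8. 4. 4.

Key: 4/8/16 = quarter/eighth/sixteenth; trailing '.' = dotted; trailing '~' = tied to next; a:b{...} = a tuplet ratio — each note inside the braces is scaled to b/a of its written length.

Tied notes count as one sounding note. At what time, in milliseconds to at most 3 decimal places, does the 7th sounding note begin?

1. 0.0ms @ 0 + 391.304ms (3/4)
2. 391.304ms @ 3/4 + 391.304ms (3/4)
3. 782.609ms @ 3/2 + 156.522ms (3/10)
4. 939.13ms @ 9/5 + 156.522ms (3/10)
5. 1095.652ms @ 21/10 + 156.522ms (3/10)
6. 1252.174ms @ 12/5 + 156.522ms (3/10)
7. 1408.696ms @ 27/10 + 156.522ms (3/10)
8. 1565.217ms @ 3 + 782.609ms (3/2)
9. 2347.826ms @ 9/2 + 782.609ms (3/2)
10. 3130.435ms @ 6 + 195.652ms (3/8)
11. 3326.087ms @ 51/8 + 195.652ms (3/8)
12. 3521.739ms @ 27/4 + 195.652ms (3/8)
13. 3717.391ms @ 57/8 + 195.652ms (3/8)
14. 3913.043ms @ 15/2 + 391.304ms (3/4)
15. 4304.348ms @ 33/4 + 391.304ms (3/4)
16. 4695.652ms @ 9 + 782.609ms (3/2)
17. 5478.261ms @ 21/2 + 782.609ms (3/2)

note 7 onset = 27/10b = 1408.696ms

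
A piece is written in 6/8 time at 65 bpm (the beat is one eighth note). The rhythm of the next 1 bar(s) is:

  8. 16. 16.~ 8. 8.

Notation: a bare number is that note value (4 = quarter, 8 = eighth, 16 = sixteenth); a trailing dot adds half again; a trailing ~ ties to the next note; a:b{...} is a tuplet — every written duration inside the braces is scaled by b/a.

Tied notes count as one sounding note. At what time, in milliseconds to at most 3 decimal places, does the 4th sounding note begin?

note 4 onset = 9/2b = 4153.846ms

1. 0.0ms @ 0 + 1384.615ms (3/2)
2. 1384.615ms @ 3/2 + 692.308ms (3/4)
3. 2076.923ms @ 9/4 + 2076.923ms (9/4)
4. 4153.846ms @ 9/2 + 1384.615ms (3/2)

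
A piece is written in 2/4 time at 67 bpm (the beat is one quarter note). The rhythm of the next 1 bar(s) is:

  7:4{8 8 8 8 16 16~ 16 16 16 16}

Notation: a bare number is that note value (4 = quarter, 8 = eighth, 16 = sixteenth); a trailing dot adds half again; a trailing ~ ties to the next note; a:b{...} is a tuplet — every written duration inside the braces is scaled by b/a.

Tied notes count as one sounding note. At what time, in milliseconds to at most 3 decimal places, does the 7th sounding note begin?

1. 0.0ms @ 0 + 255.864ms (2/7)
2. 255.864ms @ 2/7 + 255.864ms (2/7)
3. 511.727ms @ 4/7 + 255.864ms (2/7)
4. 767.591ms @ 6/7 + 255.864ms (2/7)
5. 1023.454ms @ 8/7 + 127.932ms (1/7)
6. 1151.386ms @ 9/7 + 255.864ms (2/7)
7. 1407.249ms @ 11/7 + 127.932ms (1/7)
8. 1535.181ms @ 12/7 + 127.932ms (1/7)
9. 1663.113ms @ 13/7 + 127.932ms (1/7)

note 7 onset = 11/7b = 1407.249ms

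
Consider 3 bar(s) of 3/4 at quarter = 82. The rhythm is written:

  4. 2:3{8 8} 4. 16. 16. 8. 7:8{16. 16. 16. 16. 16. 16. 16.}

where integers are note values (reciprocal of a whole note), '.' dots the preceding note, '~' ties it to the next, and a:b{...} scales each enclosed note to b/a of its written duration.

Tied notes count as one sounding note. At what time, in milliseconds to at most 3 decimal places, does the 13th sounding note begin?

note 13 onset = 57/7b = 5958.188ms

1. 0.0ms @ 0 + 1097.561ms (3/2)
2. 1097.561ms @ 3/2 + 548.78ms (3/4)
3. 1646.341ms @ 9/4 + 548.78ms (3/4)
4. 2195.122ms @ 3 + 1097.561ms (3/2)
5. 3292.683ms @ 9/2 + 274.39ms (3/8)
6. 3567.073ms @ 39/8 + 274.39ms (3/8)
7. 3841.463ms @ 21/4 + 548.78ms (3/4)
8. 4390.244ms @ 6 + 313.589ms (3/7)
9. 4703.833ms @ 45/7 + 313.589ms (3/7)
10. 5017.422ms @ 48/7 + 313.589ms (3/7)
11. 5331.01ms @ 51/7 + 313.589ms (3/7)
12. 5644.599ms @ 54/7 + 313.589ms (3/7)
13. 5958.188ms @ 57/7 + 313.589ms (3/7)
14. 6271.777ms @ 60/7 + 313.589ms (3/7)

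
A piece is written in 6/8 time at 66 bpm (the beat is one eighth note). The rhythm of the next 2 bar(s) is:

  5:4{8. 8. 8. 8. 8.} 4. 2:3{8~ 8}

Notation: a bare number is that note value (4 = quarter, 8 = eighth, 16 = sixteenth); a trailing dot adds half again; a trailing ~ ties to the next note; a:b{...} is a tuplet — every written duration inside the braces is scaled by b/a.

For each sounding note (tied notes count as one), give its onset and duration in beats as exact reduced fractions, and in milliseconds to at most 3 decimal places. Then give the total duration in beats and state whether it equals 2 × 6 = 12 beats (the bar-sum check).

1) 0.0ms=0b +1090.909ms=6/5b
2) 1090.909ms=6/5b +1090.909ms=6/5b
3) 2181.818ms=12/5b +1090.909ms=6/5b
4) 3272.727ms=18/5b +1090.909ms=6/5b
5) 4363.636ms=24/5b +1090.909ms=6/5b
6) 5454.545ms=6b +2727.273ms=3b
7) 8181.818ms=9b +2727.273ms=3b
Σ=12b of 12 (66bpm 6/8) — PASS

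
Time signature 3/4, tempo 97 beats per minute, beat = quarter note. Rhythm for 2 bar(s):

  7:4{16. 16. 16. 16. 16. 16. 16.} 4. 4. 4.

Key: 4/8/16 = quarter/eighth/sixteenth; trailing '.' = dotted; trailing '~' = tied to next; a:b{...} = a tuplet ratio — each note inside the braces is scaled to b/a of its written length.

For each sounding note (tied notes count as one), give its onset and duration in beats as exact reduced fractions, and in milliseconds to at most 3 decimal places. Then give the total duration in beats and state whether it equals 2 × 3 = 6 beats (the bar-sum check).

1) 0.0ms=0b +132.548ms=3/14b
2) 132.548ms=3/14b +132.548ms=3/14b
3) 265.096ms=3/7b +132.548ms=3/14b
4) 397.644ms=9/14b +132.548ms=3/14b
5) 530.191ms=6/7b +132.548ms=3/14b
6) 662.739ms=15/14b +132.548ms=3/14b
7) 795.287ms=9/7b +132.548ms=3/14b
8) 927.835ms=3/2b +927.835ms=3/2b
9) 1855.67ms=3b +927.835ms=3/2b
10) 2783.505ms=9/2b +927.835ms=3/2b
Σ=6b of 6 (97bpm 3/4) — PASS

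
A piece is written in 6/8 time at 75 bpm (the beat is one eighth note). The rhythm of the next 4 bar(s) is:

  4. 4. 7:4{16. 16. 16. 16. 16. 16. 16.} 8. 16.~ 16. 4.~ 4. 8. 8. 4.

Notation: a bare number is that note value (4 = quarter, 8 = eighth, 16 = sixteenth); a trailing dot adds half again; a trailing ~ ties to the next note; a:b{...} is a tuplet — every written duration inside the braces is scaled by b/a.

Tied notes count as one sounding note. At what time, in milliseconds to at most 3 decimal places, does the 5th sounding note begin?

note 5 onset = 48/7b = 5485.714ms

1. 0.0ms @ 0 + 2400.0ms (3)
2. 2400.0ms @ 3 + 2400.0ms (3)
3. 4800.0ms @ 6 + 342.857ms (3/7)
4. 5142.857ms @ 45/7 + 342.857ms (3/7)
5. 5485.714ms @ 48/7 + 342.857ms (3/7)
6. 5828.571ms @ 51/7 + 342.857ms (3/7)
7. 6171.429ms @ 54/7 + 342.857ms (3/7)
8. 6514.286ms @ 57/7 + 342.857ms (3/7)
9. 6857.143ms @ 60/7 + 342.857ms (3/7)
10. 7200.0ms @ 9 + 1200.0ms (3/2)
11. 8400.0ms @ 21/2 + 1200.0ms (3/2)
12. 9600.0ms @ 12 + 4800.0ms (6)
13. 14400.0ms @ 18 + 1200.0ms (3/2)
14. 15600.0ms @ 39/2 + 1200.0ms (3/2)
15. 16800.0ms @ 21 + 2400.0ms (3)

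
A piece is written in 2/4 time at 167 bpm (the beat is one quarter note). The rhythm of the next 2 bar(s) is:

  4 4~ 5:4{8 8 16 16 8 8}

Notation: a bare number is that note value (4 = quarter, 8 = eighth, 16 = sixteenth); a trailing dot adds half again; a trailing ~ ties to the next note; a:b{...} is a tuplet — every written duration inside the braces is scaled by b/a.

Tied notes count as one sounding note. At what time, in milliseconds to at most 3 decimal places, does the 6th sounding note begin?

note 6 onset = 16/5b = 1149.701ms

1. 0.0ms @ 0 + 359.281ms (1)
2. 359.281ms @ 1 + 502.994ms (7/5)
3. 862.275ms @ 12/5 + 143.713ms (2/5)
4. 1005.988ms @ 14/5 + 71.856ms (1/5)
5. 1077.844ms @ 3 + 71.856ms (1/5)
6. 1149.701ms @ 16/5 + 143.713ms (2/5)
7. 1293.413ms @ 18/5 + 143.713ms (2/5)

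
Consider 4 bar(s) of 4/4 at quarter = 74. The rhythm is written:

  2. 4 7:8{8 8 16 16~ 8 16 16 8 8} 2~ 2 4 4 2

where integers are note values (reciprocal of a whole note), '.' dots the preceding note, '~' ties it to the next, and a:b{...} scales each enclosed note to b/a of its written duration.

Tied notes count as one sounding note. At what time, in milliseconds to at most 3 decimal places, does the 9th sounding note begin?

1. 0.0ms @ 0 + 2432.432ms (3)
2. 2432.432ms @ 3 + 810.811ms (1)
3. 3243.243ms @ 4 + 463.32ms (4/7)
4. 3706.564ms @ 32/7 + 463.32ms (4/7)
5. 4169.884ms @ 36/7 + 231.66ms (2/7)
6. 4401.544ms @ 38/7 + 694.981ms (6/7)
7. 5096.525ms @ 44/7 + 231.66ms (2/7)
8. 5328.185ms @ 46/7 + 231.66ms (2/7)
9. 5559.846ms @ 48/7 + 463.32ms (4/7)
10. 6023.166ms @ 52/7 + 463.32ms (4/7)
11. 6486.486ms @ 8 + 3243.243ms (4)
12. 9729.73ms @ 12 + 810.811ms (1)
13. 10540.541ms @ 13 + 810.811ms (1)
14. 11351.351ms @ 14 + 1621.622ms (2)

note 9 onset = 48/7b = 5559.846ms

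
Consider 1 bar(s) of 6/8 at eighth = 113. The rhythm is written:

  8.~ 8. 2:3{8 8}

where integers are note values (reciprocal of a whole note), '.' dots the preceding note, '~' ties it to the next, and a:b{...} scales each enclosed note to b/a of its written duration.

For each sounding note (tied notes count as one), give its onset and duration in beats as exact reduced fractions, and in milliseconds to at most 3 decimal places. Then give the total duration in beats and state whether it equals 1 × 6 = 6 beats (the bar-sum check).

1) 0.0ms=0b +1592.92ms=3b
2) 1592.92ms=3b +796.46ms=3/2b
3) 2389.381ms=9/2b +796.46ms=3/2b
Σ=6b of 6 (113bpm 6/8) — PASS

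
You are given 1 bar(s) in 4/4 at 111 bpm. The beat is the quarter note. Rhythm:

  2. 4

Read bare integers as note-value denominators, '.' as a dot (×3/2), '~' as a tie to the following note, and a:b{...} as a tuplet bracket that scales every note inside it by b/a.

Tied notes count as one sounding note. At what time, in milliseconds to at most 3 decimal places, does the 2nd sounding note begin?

note 2 onset = 3b = 1621.622ms

1. 0.0ms @ 0 + 1621.622ms (3)
2. 1621.622ms @ 3 + 540.541ms (1)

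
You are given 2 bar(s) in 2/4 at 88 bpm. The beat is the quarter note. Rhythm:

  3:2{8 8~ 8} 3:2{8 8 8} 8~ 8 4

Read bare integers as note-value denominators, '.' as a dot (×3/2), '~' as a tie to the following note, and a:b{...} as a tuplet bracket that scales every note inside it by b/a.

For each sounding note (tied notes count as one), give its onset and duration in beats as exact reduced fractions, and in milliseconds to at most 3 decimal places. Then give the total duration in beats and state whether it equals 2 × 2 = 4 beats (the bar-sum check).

1) 0.0ms=0b +227.273ms=1/3b
2) 227.273ms=1/3b +454.545ms=2/3b
3) 681.818ms=1b +227.273ms=1/3b
4) 909.091ms=4/3b +227.273ms=1/3b
5) 1136.364ms=5/3b +227.273ms=1/3b
6) 1363.636ms=2b +681.818ms=1b
7) 2045.455ms=3b +681.818ms=1b
Σ=4b of 4 (88bpm 2/4) — PASS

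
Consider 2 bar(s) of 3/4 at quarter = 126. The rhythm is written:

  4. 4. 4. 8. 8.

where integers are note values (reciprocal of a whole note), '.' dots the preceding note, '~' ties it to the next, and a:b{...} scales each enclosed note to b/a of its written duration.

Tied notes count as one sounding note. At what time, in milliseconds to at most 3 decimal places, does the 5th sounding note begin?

1. 0.0ms @ 0 + 714.286ms (3/2)
2. 714.286ms @ 3/2 + 714.286ms (3/2)
3. 1428.571ms @ 3 + 714.286ms (3/2)
4. 2142.857ms @ 9/2 + 357.143ms (3/4)
5. 2500.0ms @ 21/4 + 357.143ms (3/4)

note 5 onset = 21/4b = 2500.0ms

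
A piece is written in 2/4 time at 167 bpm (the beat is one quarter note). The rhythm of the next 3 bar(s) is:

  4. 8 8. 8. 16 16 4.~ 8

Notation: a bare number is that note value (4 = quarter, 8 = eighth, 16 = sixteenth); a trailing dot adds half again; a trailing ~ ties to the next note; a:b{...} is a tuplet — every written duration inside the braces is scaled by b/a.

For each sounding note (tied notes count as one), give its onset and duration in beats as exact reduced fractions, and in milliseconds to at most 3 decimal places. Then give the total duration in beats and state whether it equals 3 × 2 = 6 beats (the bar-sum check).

1) 0.0ms=0b +538.922ms=3/2b
2) 538.922ms=3/2b +179.641ms=1/2b
3) 718.563ms=2b +269.461ms=3/4b
4) 988.024ms=11/4b +269.461ms=3/4b
5) 1257.485ms=7/2b +89.82ms=1/4b
6) 1347.305ms=15/4b +89.82ms=1/4b
7) 1437.126ms=4b +718.563ms=2b
Σ=6b of 6 (167bpm 2/4) — PASS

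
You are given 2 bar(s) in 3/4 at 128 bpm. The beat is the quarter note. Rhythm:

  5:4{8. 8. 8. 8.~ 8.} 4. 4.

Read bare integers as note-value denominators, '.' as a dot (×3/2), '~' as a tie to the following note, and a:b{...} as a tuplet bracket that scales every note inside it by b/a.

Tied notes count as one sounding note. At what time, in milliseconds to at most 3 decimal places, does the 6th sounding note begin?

1. 0.0ms @ 0 + 281.25ms (3/5)
2. 281.25ms @ 3/5 + 281.25ms (3/5)
3. 562.5ms @ 6/5 + 281.25ms (3/5)
4. 843.75ms @ 9/5 + 562.5ms (6/5)
5. 1406.25ms @ 3 + 703.125ms (3/2)
6. 2109.375ms @ 9/2 + 703.125ms (3/2)

note 6 onset = 9/2b = 2109.375ms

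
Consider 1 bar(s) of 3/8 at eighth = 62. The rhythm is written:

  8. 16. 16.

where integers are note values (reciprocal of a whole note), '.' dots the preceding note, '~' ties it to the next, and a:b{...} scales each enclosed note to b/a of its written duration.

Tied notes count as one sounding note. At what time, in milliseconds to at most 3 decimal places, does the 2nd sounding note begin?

1. 0.0ms @ 0 + 1451.613ms (3/2)
2. 1451.613ms @ 3/2 + 725.806ms (3/4)
3. 2177.419ms @ 9/4 + 725.806ms (3/4)

note 2 onset = 3/2b = 1451.613ms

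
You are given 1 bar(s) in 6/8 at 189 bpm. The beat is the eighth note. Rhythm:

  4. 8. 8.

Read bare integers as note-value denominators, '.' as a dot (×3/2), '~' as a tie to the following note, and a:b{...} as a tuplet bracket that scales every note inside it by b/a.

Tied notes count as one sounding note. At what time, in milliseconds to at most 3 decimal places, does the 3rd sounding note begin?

note 3 onset = 9/2b = 1428.571ms

1. 0.0ms @ 0 + 952.381ms (3)
2. 952.381ms @ 3 + 476.19ms (3/2)
3. 1428.571ms @ 9/2 + 476.19ms (3/2)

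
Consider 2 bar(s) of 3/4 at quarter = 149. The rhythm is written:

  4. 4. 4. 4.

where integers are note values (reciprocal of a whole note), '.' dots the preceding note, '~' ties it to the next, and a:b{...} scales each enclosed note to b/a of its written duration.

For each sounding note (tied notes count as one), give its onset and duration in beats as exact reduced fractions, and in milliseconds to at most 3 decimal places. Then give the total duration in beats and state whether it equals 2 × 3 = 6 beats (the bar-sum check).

1) 0.0ms=0b +604.027ms=3/2b
2) 604.027ms=3/2b +604.027ms=3/2b
3) 1208.054ms=3b +604.027ms=3/2b
4) 1812.081ms=9/2b +604.027ms=3/2b
Σ=6b of 6 (149bpm 3/4) — PASS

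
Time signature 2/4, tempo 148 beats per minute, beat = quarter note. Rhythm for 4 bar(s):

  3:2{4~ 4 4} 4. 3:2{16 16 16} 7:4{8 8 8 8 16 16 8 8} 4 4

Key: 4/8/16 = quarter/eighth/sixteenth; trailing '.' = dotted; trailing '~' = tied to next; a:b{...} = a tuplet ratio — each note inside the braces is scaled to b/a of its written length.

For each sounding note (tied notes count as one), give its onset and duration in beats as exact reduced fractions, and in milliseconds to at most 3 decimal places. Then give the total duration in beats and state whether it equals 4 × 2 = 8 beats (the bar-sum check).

1) 0.0ms=0b +540.541ms=4/3b
2) 540.541ms=4/3b +270.27ms=2/3b
3) 810.811ms=2b +608.108ms=3/2b
4) 1418.919ms=7/2b +67.568ms=1/6b
5) 1486.486ms=11/3b +67.568ms=1/6b
6) 1554.054ms=23/6b +67.568ms=1/6b
7) 1621.622ms=4b +115.83ms=2/7b
8) 1737.452ms=30/7b +115.83ms=2/7b
9) 1853.282ms=32/7b +115.83ms=2/7b
10) 1969.112ms=34/7b +115.83ms=2/7b
11) 2084.942ms=36/7b +57.915ms=1/7b
12) 2142.857ms=37/7b +57.915ms=1/7b
13) 2200.772ms=38/7b +115.83ms=2/7b
14) 2316.602ms=40/7b +115.83ms=2/7b
15) 2432.432ms=6b +405.405ms=1b
16) 2837.838ms=7b +405.405ms=1b
Σ=8b of 8 (148bpm 2/4) — PASS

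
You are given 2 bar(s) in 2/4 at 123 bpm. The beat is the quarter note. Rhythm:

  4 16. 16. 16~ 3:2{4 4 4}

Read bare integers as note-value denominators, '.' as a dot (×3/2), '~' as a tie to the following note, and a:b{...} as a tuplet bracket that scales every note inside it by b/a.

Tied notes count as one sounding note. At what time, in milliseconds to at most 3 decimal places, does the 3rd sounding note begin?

note 3 onset = 11/8b = 670.732ms

1. 0.0ms @ 0 + 487.805ms (1)
2. 487.805ms @ 1 + 182.927ms (3/8)
3. 670.732ms @ 11/8 + 182.927ms (3/8)
4. 853.659ms @ 7/4 + 447.154ms (11/12)
5. 1300.813ms @ 8/3 + 325.203ms (2/3)
6. 1626.016ms @ 10/3 + 325.203ms (2/3)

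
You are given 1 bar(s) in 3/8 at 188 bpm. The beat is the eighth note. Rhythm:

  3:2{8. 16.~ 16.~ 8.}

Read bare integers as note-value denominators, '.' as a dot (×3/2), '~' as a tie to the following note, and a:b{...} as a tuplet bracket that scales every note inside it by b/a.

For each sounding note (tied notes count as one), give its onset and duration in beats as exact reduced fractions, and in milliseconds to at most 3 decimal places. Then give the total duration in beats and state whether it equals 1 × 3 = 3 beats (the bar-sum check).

1) 0.0ms=0b +319.149ms=1b
2) 319.149ms=1b +638.298ms=2b
Σ=3b of 3 (188bpm 3/8) — PASS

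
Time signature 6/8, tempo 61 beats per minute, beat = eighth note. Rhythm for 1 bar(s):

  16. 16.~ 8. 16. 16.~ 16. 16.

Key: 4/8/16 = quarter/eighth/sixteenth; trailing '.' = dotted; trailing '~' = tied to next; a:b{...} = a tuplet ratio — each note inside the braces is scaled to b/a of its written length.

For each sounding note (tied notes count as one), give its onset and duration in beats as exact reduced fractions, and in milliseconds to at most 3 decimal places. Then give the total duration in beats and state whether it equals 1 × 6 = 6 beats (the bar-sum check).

1) 0.0ms=0b +737.705ms=3/4b
2) 737.705ms=3/4b +2213.115ms=9/4b
3) 2950.82ms=3b +737.705ms=3/4b
4) 3688.525ms=15/4b +1475.41ms=3/2b
5) 5163.934ms=21/4b +737.705ms=3/4b
Σ=6b of 6 (61bpm 6/8) — PASS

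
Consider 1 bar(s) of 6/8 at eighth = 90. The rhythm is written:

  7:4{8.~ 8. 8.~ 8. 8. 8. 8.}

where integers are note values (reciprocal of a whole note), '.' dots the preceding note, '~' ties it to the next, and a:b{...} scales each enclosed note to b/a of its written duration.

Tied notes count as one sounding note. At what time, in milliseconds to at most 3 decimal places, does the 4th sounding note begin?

note 4 onset = 30/7b = 2857.143ms

1. 0.0ms @ 0 + 1142.857ms (12/7)
2. 1142.857ms @ 12/7 + 1142.857ms (12/7)
3. 2285.714ms @ 24/7 + 571.429ms (6/7)
4. 2857.143ms @ 30/7 + 571.429ms (6/7)
5. 3428.571ms @ 36/7 + 571.429ms (6/7)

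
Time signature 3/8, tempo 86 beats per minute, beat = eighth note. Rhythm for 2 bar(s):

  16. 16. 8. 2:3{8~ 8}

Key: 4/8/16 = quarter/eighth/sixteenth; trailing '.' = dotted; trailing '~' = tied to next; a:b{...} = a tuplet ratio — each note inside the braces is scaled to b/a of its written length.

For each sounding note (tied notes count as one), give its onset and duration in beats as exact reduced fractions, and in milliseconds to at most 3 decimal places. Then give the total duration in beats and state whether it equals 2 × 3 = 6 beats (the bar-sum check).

1) 0.0ms=0b +523.256ms=3/4b
2) 523.256ms=3/4b +523.256ms=3/4b
3) 1046.512ms=3/2b +1046.512ms=3/2b
4) 2093.023ms=3b +2093.023ms=3b
Σ=6b of 6 (86bpm 3/8) — PASS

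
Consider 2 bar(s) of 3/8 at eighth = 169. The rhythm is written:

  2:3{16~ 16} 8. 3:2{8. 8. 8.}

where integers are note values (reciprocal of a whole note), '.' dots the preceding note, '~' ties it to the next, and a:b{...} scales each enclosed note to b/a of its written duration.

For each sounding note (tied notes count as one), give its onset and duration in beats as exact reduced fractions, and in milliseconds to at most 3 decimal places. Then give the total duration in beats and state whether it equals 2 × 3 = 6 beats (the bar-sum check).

1) 0.0ms=0b +532.544ms=3/2b
2) 532.544ms=3/2b +532.544ms=3/2b
3) 1065.089ms=3b +355.03ms=1b
4) 1420.118ms=4b +355.03ms=1b
5) 1775.148ms=5b +355.03ms=1b
Σ=6b of 6 (169bpm 3/8) — PASS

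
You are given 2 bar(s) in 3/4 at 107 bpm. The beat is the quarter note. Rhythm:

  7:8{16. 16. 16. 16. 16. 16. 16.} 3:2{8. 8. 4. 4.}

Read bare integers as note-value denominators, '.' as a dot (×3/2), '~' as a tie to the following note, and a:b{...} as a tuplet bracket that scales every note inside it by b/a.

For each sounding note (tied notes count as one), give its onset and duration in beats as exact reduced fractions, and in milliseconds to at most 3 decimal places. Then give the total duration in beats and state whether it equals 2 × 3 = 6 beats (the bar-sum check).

1) 0.0ms=0b +240.32ms=3/7b
2) 240.32ms=3/7b +240.32ms=3/7b
3) 480.641ms=6/7b +240.32ms=3/7b
4) 720.961ms=9/7b +240.32ms=3/7b
5) 961.282ms=12/7b +240.32ms=3/7b
6) 1201.602ms=15/7b +240.32ms=3/7b
7) 1441.923ms=18/7b +240.32ms=3/7b
8) 1682.243ms=3b +280.374ms=1/2b
9) 1962.617ms=7/2b +280.374ms=1/2b
10) 2242.991ms=4b +560.748ms=1b
11) 2803.738ms=5b +560.748ms=1b
Σ=6b of 6 (107bpm 3/4) — PASS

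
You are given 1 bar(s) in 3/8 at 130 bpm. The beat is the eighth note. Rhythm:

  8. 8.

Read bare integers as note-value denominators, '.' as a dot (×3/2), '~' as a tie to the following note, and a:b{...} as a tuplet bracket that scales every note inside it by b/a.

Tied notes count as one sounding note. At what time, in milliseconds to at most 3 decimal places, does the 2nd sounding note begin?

1. 0.0ms @ 0 + 692.308ms (3/2)
2. 692.308ms @ 3/2 + 692.308ms (3/2)

note 2 onset = 3/2b = 692.308ms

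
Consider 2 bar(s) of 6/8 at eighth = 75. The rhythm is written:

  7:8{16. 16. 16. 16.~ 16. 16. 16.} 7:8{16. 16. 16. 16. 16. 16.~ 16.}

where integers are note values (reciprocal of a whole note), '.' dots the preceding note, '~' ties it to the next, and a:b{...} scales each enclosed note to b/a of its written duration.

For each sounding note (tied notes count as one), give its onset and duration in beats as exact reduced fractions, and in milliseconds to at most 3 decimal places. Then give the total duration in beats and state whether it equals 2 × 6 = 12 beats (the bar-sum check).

1) 0.0ms=0b +685.714ms=6/7b
2) 685.714ms=6/7b +685.714ms=6/7b
3) 1371.429ms=12/7b +685.714ms=6/7b
4) 2057.143ms=18/7b +1371.429ms=12/7b
5) 3428.571ms=30/7b +685.714ms=6/7b
6) 4114.286ms=36/7b +685.714ms=6/7b
7) 4800.0ms=6b +685.714ms=6/7b
8) 5485.714ms=48/7b +685.714ms=6/7b
9) 6171.429ms=54/7b +685.714ms=6/7b
10) 6857.143ms=60/7b +685.714ms=6/7b
11) 7542.857ms=66/7b +685.714ms=6/7b
12) 8228.571ms=72/7b +1371.429ms=12/7b
Σ=12b of 12 (75bpm 6/8) — PASS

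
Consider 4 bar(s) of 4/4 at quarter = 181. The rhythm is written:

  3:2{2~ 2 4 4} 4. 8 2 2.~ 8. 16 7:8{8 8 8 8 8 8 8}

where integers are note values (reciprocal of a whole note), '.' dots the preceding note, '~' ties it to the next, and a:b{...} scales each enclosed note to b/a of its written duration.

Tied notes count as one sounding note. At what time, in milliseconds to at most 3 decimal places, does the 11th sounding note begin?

note 11 onset = 92/7b = 4356.748ms

1. 0.0ms @ 0 + 883.978ms (8/3)
2. 883.978ms @ 8/3 + 220.994ms (2/3)
3. 1104.972ms @ 10/3 + 220.994ms (2/3)
4. 1325.967ms @ 4 + 497.238ms (3/2)
5. 1823.204ms @ 11/2 + 165.746ms (1/2)
6. 1988.95ms @ 6 + 662.983ms (2)
7. 2651.934ms @ 8 + 1243.094ms (15/4)
8. 3895.028ms @ 47/4 + 82.873ms (1/4)
9. 3977.901ms @ 12 + 189.424ms (4/7)
10. 4167.324ms @ 88/7 + 189.424ms (4/7)
11. 4356.748ms @ 92/7 + 189.424ms (4/7)
12. 4546.172ms @ 96/7 + 189.424ms (4/7)
13. 4735.596ms @ 100/7 + 189.424ms (4/7)
14. 4925.02ms @ 104/7 + 189.424ms (4/7)
15. 5114.444ms @ 108/7 + 189.424ms (4/7)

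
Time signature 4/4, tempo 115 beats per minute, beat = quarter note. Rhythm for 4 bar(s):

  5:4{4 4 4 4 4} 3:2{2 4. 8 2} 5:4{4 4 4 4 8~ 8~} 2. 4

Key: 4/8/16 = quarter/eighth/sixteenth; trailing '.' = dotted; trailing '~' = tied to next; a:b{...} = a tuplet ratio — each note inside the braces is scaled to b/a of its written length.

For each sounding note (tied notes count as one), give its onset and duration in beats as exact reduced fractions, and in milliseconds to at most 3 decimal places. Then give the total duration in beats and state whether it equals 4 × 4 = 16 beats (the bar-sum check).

1) 0.0ms=0b +417.391ms=4/5b
2) 417.391ms=4/5b +417.391ms=4/5b
3) 834.783ms=8/5b +417.391ms=4/5b
4) 1252.174ms=12/5b +417.391ms=4/5b
5) 1669.565ms=16/5b +417.391ms=4/5b
6) 2086.957ms=4b +695.652ms=4/3b
7) 2782.609ms=16/3b +521.739ms=1b
8) 3304.348ms=19/3b +173.913ms=1/3b
9) 3478.261ms=20/3b +695.652ms=4/3b
10) 4173.913ms=8b +417.391ms=4/5b
11) 4591.304ms=44/5b +417.391ms=4/5b
12) 5008.696ms=48/5b +417.391ms=4/5b
13) 5426.087ms=52/5b +417.391ms=4/5b
14) 5843.478ms=56/5b +1982.609ms=19/5b
15) 7826.087ms=15b +521.739ms=1b
Σ=16b of 16 (115bpm 4/4) — PASS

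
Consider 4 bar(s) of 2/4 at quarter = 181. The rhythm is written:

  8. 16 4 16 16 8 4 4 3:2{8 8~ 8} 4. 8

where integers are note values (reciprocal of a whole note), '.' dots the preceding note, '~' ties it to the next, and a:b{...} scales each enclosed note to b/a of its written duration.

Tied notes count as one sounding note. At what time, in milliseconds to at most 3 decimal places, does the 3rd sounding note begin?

note 3 onset = 1b = 331.492ms

1. 0.0ms @ 0 + 248.619ms (3/4)
2. 248.619ms @ 3/4 + 82.873ms (1/4)
3. 331.492ms @ 1 + 331.492ms (1)
4. 662.983ms @ 2 + 82.873ms (1/4)
5. 745.856ms @ 9/4 + 82.873ms (1/4)
6. 828.729ms @ 5/2 + 165.746ms (1/2)
7. 994.475ms @ 3 + 331.492ms (1)
8. 1325.967ms @ 4 + 331.492ms (1)
9. 1657.459ms @ 5 + 110.497ms (1/3)
10. 1767.956ms @ 16/3 + 220.994ms (2/3)
11. 1988.95ms @ 6 + 497.238ms (3/2)
12. 2486.188ms @ 15/2 + 165.746ms (1/2)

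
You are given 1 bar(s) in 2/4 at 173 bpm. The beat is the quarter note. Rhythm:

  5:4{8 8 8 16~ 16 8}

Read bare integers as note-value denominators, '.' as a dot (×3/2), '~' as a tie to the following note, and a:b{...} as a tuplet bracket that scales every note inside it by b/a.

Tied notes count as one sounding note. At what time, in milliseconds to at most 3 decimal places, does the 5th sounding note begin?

note 5 onset = 8/5b = 554.913ms

1. 0.0ms @ 0 + 138.728ms (2/5)
2. 138.728ms @ 2/5 + 138.728ms (2/5)
3. 277.457ms @ 4/5 + 138.728ms (2/5)
4. 416.185ms @ 6/5 + 138.728ms (2/5)
5. 554.913ms @ 8/5 + 138.728ms (2/5)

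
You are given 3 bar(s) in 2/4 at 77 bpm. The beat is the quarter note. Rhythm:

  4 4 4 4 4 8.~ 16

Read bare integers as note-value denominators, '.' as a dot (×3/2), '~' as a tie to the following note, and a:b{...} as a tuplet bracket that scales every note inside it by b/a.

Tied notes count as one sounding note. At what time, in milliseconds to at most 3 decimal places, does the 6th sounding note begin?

1. 0.0ms @ 0 + 779.221ms (1)
2. 779.221ms @ 1 + 779.221ms (1)
3. 1558.442ms @ 2 + 779.221ms (1)
4. 2337.662ms @ 3 + 779.221ms (1)
5. 3116.883ms @ 4 + 779.221ms (1)
6. 3896.104ms @ 5 + 779.221ms (1)

note 6 onset = 5b = 3896.104ms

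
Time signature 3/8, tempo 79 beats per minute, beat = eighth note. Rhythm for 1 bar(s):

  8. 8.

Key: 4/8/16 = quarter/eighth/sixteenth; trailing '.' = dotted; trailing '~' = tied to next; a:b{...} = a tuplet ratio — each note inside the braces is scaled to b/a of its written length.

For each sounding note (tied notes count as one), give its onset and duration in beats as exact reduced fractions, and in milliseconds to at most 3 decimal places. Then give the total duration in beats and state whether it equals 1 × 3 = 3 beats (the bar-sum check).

1) 0.0ms=0b +1139.241ms=3/2b
2) 1139.241ms=3/2b +1139.241ms=3/2b
Σ=3b of 3 (79bpm 3/8) — PASS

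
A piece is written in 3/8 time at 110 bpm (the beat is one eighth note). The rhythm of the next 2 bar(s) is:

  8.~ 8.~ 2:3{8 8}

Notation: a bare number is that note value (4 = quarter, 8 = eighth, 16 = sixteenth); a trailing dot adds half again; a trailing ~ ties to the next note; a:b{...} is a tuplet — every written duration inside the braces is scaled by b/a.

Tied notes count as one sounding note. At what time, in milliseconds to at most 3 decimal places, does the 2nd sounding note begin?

1. 0.0ms @ 0 + 2454.545ms (9/2)
2. 2454.545ms @ 9/2 + 818.182ms (3/2)

note 2 onset = 9/2b = 2454.545ms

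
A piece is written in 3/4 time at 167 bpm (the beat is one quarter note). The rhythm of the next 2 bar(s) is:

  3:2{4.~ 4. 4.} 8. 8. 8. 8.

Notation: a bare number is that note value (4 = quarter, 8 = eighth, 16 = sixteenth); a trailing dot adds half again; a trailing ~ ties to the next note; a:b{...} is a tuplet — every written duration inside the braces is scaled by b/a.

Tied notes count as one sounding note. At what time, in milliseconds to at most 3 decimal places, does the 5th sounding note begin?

1. 0.0ms @ 0 + 718.563ms (2)
2. 718.563ms @ 2 + 359.281ms (1)
3. 1077.844ms @ 3 + 269.461ms (3/4)
4. 1347.305ms @ 15/4 + 269.461ms (3/4)
5. 1616.766ms @ 9/2 + 269.461ms (3/4)
6. 1886.228ms @ 21/4 + 269.461ms (3/4)

note 5 onset = 9/2b = 1616.766ms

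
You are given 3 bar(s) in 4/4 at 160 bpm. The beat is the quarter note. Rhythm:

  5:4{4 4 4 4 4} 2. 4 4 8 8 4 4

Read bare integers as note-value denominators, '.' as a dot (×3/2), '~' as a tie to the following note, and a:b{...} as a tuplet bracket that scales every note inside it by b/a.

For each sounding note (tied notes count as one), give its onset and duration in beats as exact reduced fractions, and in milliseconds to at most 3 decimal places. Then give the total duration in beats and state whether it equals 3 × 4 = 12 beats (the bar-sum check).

1) 0.0ms=0b +300.0ms=4/5b
2) 300.0ms=4/5b +300.0ms=4/5b
3) 600.0ms=8/5b +300.0ms=4/5b
4) 900.0ms=12/5b +300.0ms=4/5b
5) 1200.0ms=16/5b +300.0ms=4/5b
6) 1500.0ms=4b +1125.0ms=3b
7) 2625.0ms=7b +375.0ms=1b
8) 3000.0ms=8b +375.0ms=1b
9) 3375.0ms=9b +187.5ms=1/2b
10) 3562.5ms=19/2b +187.5ms=1/2b
11) 3750.0ms=10b +375.0ms=1b
12) 4125.0ms=11b +375.0ms=1b
Σ=12b of 12 (160bpm 4/4) — PASS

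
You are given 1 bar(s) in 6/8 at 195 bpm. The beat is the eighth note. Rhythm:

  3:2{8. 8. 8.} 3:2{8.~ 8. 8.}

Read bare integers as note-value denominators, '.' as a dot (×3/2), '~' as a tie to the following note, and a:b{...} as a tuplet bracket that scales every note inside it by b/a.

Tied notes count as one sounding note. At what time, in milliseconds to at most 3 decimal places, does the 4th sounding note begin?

1. 0.0ms @ 0 + 307.692ms (1)
2. 307.692ms @ 1 + 307.692ms (1)
3. 615.385ms @ 2 + 307.692ms (1)
4. 923.077ms @ 3 + 615.385ms (2)
5. 1538.462ms @ 5 + 307.692ms (1)

note 4 onset = 3b = 923.077ms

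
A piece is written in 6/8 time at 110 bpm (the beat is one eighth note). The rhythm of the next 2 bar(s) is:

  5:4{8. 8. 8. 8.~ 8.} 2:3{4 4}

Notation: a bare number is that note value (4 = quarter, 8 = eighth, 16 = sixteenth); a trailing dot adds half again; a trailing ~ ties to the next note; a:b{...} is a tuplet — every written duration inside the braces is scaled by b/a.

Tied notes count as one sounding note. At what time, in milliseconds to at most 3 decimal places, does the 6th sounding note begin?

note 6 onset = 9b = 4909.091ms

1. 0.0ms @ 0 + 654.545ms (6/5)
2. 654.545ms @ 6/5 + 654.545ms (6/5)
3. 1309.091ms @ 12/5 + 654.545ms (6/5)
4. 1963.636ms @ 18/5 + 1309.091ms (12/5)
5. 3272.727ms @ 6 + 1636.364ms (3)
6. 4909.091ms @ 9 + 1636.364ms (3)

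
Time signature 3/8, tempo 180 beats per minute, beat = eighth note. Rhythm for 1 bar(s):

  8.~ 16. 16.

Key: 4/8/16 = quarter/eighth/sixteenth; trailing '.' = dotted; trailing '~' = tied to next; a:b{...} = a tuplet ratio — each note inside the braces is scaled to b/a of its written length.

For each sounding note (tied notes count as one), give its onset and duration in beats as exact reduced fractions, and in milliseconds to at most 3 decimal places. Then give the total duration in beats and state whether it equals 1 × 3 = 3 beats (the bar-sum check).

1) 0.0ms=0b +750.0ms=9/4b
2) 750.0ms=9/4b +250.0ms=3/4b
Σ=3b of 3 (180bpm 3/8) — PASS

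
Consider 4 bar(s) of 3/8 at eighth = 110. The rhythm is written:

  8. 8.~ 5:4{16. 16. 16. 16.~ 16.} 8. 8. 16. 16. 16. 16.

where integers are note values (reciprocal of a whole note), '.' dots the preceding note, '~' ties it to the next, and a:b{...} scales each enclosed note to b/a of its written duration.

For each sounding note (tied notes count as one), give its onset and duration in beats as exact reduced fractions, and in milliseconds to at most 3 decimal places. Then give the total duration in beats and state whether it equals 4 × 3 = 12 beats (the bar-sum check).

1) 0.0ms=0b +818.182ms=3/2b
2) 818.182ms=3/2b +1145.455ms=21/10b
3) 1963.636ms=18/5b +327.273ms=3/5b
4) 2290.909ms=21/5b +327.273ms=3/5b
5) 2618.182ms=24/5b +654.545ms=6/5b
6) 3272.727ms=6b +818.182ms=3/2b
7) 4090.909ms=15/2b +818.182ms=3/2b
8) 4909.091ms=9b +409.091ms=3/4b
9) 5318.182ms=39/4b +409.091ms=3/4b
10) 5727.273ms=21/2b +409.091ms=3/4b
11) 6136.364ms=45/4b +409.091ms=3/4b
Σ=12b of 12 (110bpm 3/8) — PASS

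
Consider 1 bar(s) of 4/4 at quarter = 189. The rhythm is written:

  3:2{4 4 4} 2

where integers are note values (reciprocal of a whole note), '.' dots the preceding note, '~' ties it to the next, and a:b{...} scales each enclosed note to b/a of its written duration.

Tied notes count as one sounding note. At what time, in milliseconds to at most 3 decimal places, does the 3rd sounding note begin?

1. 0.0ms @ 0 + 211.64ms (2/3)
2. 211.64ms @ 2/3 + 211.64ms (2/3)
3. 423.28ms @ 4/3 + 211.64ms (2/3)
4. 634.921ms @ 2 + 634.921ms (2)

note 3 onset = 4/3b = 423.28ms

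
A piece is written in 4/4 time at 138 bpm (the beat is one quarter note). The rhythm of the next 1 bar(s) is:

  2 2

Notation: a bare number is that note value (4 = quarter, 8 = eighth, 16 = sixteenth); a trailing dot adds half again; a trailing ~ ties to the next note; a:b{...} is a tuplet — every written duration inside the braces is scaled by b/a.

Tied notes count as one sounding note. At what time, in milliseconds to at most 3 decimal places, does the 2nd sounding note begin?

1. 0.0ms @ 0 + 869.565ms (2)
2. 869.565ms @ 2 + 869.565ms (2)

note 2 onset = 2b = 869.565ms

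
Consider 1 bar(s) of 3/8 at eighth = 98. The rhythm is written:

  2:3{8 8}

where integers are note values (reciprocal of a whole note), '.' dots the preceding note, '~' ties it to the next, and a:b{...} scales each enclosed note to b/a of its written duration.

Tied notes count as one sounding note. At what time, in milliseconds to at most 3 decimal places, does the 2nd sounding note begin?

note 2 onset = 3/2b = 918.367ms

1. 0.0ms @ 0 + 918.367ms (3/2)
2. 918.367ms @ 3/2 + 918.367ms (3/2)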